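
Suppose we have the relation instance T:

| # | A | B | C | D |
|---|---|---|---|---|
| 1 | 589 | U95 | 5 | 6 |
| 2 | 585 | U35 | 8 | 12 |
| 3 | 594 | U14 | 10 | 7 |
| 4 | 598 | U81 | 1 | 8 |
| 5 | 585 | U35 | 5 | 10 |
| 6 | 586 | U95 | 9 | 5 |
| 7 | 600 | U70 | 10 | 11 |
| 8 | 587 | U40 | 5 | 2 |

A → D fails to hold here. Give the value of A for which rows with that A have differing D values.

585

A=589: row 1 → D = 6 ✓
A=585: rows 2, 5 → D takes values {12, 10} — violation
A=594: row 3 → D = 7 ✓
A=598: row 4 → D = 8 ✓
A=586: row 6 → D = 5 ✓
A=600: row 7 → D = 11 ✓
A=587: row 8 → D = 2 ✓
The only A value with inconsistent D is A=585.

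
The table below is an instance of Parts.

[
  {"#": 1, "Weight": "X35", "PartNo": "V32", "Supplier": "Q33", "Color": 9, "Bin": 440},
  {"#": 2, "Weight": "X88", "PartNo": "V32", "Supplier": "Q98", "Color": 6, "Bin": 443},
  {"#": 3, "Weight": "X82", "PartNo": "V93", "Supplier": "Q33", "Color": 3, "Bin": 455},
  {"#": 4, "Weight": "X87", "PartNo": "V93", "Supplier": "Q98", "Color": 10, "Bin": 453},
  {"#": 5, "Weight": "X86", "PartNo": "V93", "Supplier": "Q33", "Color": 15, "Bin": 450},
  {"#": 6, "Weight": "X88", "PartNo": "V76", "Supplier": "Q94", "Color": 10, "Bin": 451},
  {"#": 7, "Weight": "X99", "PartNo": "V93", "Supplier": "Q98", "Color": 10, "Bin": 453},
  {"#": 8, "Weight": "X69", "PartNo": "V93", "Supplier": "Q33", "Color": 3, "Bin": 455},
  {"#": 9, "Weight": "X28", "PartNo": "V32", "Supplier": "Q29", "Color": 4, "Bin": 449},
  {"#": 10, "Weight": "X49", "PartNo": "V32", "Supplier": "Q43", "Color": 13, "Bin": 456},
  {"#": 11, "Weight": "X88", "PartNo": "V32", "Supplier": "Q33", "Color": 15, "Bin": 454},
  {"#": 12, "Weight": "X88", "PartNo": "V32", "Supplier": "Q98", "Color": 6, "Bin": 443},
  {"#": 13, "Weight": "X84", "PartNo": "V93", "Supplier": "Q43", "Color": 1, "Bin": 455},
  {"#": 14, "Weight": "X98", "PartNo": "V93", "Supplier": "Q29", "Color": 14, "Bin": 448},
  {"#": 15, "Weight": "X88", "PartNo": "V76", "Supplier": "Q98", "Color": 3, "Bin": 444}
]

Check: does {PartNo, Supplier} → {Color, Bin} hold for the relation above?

No

(PartNo=V32, Supplier=Q33): rows 1, 11 → {Color,Bin} takes values {(9, 440), (15, 454)} — violation
(PartNo=V32, Supplier=Q98): rows 2, 12 → {Color,Bin} = (6, 443), (6, 443) ✓
(PartNo=V93, Supplier=Q33): rows 3, 5, 8 → {Color,Bin} takes values {(3, 455), (15, 450)} — violation
(PartNo=V93, Supplier=Q98): rows 4, 7 → {Color,Bin} = (10, 453), (10, 453) ✓
(PartNo=V76, Supplier=Q94): row 6 → {Color,Bin} = (10, 451) ✓
(PartNo=V32, Supplier=Q29): row 9 → {Color,Bin} = (4, 449) ✓
(PartNo=V32, Supplier=Q43): row 10 → {Color,Bin} = (13, 456) ✓
(PartNo=V93, Supplier=Q43): row 13 → {Color,Bin} = (1, 455) ✓
(PartNo=V93, Supplier=Q29): row 14 → {Color,Bin} = (14, 448) ✓
(PartNo=V76, Supplier=Q98): row 15 → {Color,Bin} = (3, 444) ✓
Two rows agree on {PartNo, Supplier} but differ on {Color, Bin}, so {PartNo, Supplier} → {Color, Bin} does not hold.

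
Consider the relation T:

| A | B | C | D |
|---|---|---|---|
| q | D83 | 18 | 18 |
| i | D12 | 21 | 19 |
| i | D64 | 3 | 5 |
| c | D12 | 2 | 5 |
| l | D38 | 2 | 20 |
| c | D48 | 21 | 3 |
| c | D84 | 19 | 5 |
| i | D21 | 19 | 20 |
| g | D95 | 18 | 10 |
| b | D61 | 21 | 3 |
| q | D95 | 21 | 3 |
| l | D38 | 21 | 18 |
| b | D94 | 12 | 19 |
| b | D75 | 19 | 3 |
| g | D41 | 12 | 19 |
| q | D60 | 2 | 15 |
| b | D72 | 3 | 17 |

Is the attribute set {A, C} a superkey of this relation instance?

All 17 rows have distinct {A, C} values, so {A, C} → (all attributes) holds and {A, C} is a superkey.

Yes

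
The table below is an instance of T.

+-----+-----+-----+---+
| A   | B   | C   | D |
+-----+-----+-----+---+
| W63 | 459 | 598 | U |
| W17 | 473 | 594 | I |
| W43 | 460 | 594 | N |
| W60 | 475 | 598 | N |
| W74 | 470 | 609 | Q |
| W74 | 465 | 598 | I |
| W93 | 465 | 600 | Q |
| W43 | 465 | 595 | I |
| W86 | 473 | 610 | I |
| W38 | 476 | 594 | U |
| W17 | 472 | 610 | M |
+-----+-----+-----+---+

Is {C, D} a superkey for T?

Yes

All 11 rows have distinct {C, D} values, so {C, D} → (all attributes) holds and {C, D} is a superkey.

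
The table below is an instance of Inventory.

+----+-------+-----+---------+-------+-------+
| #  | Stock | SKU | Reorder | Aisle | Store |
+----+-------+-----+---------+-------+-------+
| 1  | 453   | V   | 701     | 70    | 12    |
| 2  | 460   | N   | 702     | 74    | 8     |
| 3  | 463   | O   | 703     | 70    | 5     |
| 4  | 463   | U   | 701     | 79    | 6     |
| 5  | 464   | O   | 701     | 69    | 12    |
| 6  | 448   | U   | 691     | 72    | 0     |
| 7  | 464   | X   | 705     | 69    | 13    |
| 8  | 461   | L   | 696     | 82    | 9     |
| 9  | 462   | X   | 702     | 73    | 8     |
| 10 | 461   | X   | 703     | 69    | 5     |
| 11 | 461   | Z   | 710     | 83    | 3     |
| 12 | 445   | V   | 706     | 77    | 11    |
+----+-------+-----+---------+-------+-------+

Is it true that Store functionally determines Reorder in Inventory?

Yes

Store=12: rows 1, 5 → Reorder = 701, 701 ✓
Store=8: rows 2, 9 → Reorder = 702, 702 ✓
Store=5: rows 3, 10 → Reorder = 703, 703 ✓
Store=6: row 4 → Reorder = 701 ✓
Store=0: row 6 → Reorder = 691 ✓
Store=13: row 7 → Reorder = 705 ✓
Store=9: row 8 → Reorder = 696 ✓
Store=3: row 11 → Reorder = 710 ✓
Store=11: row 12 → Reorder = 706 ✓
Every Store value is associated with a single Reorder value, so Store -> Reorder holds.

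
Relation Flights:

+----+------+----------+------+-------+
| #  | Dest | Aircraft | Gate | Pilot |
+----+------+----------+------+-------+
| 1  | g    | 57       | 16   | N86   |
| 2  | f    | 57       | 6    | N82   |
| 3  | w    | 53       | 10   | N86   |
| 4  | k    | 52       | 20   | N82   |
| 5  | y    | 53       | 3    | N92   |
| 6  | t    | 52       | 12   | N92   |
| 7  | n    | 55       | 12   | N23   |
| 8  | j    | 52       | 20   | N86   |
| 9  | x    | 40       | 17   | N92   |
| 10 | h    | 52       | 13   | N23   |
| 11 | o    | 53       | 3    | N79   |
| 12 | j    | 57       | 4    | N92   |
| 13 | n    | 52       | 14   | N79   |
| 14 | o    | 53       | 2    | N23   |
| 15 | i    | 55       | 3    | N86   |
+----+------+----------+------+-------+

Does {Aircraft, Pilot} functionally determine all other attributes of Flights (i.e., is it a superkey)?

All 15 rows have distinct {Aircraft, Pilot} values, so {Aircraft, Pilot} → (all attributes) holds and {Aircraft, Pilot} is a superkey.

Yes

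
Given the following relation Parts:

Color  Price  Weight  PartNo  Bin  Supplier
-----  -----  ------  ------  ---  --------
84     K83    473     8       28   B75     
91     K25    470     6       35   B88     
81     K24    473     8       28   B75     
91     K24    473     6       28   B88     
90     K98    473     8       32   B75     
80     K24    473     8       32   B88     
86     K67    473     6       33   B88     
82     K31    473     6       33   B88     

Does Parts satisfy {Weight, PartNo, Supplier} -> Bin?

No

(Weight=473, PartNo=8, Supplier=B75): 3 rows → Bin takes values {28, 32} — violation
(Weight=470, PartNo=6, Supplier=B88): 1 row → Bin = 35 ✓
(Weight=473, PartNo=6, Supplier=B88): 3 rows → Bin takes values {28, 33} — violation
(Weight=473, PartNo=8, Supplier=B88): 1 row → Bin = 32 ✓
Two rows agree on {Weight, PartNo, Supplier} but differ on Bin, so {Weight, PartNo, Supplier} -> Bin does not hold.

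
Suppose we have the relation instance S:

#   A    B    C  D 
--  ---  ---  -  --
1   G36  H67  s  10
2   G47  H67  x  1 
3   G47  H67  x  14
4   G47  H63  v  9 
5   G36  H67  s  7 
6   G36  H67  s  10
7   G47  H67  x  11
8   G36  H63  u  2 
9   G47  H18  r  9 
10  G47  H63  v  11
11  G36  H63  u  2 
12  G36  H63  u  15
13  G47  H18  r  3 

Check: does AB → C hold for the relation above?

Yes

(A=G36, B=H67): rows 1, 5, 6 → C = s, s, s ✓
(A=G47, B=H67): rows 2, 3, 7 → C = x, x, x ✓
(A=G47, B=H63): rows 4, 10 → C = v, v ✓
(A=G36, B=H63): rows 8, 11, 12 → C = u, u, u ✓
(A=G47, B=H18): rows 9, 13 → C = r, r ✓
Every AB value is associated with a single C value, so AB → C holds.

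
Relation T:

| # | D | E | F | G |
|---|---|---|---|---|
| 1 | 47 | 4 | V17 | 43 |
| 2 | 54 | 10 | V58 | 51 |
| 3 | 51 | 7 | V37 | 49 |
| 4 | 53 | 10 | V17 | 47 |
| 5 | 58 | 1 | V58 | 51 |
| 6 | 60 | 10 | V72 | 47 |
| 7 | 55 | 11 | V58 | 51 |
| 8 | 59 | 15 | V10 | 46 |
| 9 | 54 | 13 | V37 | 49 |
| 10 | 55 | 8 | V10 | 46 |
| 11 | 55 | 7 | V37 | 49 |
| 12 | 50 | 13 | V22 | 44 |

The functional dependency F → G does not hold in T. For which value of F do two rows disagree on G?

F=V17: rows 1, 4 → G takes values {43, 47} — violation
F=V58: rows 2, 5, 7 → G = 51, 51, 51 ✓
F=V37: rows 3, 9, 11 → G = 49, 49, 49 ✓
F=V72: row 6 → G = 47 ✓
F=V10: rows 8, 10 → G = 46, 46 ✓
F=V22: row 12 → G = 44 ✓
The only F value with inconsistent G is F=V17.

V17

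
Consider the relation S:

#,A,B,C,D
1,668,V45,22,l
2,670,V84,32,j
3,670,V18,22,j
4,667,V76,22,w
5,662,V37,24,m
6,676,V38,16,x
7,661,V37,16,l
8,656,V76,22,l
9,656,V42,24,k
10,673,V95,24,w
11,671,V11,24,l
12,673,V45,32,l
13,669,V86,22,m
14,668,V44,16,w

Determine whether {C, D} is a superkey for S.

Rows 1 and 8 have the same {C, D} value (C=22, D=l) but are distinct tuples, so {C, D} does not determine every attribute — not a superkey.

No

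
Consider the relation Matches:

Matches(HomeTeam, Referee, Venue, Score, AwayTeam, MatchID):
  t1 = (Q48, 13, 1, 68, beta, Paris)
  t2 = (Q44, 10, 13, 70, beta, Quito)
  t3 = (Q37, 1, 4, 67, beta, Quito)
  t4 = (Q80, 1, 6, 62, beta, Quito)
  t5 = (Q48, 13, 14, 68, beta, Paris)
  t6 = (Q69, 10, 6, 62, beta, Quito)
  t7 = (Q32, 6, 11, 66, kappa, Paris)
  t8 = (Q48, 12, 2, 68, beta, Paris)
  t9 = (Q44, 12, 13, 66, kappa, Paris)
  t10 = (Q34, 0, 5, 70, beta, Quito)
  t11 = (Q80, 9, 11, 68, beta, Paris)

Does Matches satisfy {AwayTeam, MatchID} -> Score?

No

(AwayTeam=beta, MatchID=Paris): rows 1, 5, 8, 11 → Score = 68, 68, 68, 68 ✓
(AwayTeam=beta, MatchID=Quito): rows 2, 3, 4, 6, 10 → Score takes values {70, 67, 62} — violation
(AwayTeam=kappa, MatchID=Paris): rows 7, 9 → Score = 66, 66 ✓
Two rows agree on {AwayTeam, MatchID} but differ on Score, so {AwayTeam, MatchID} -> Score does not hold.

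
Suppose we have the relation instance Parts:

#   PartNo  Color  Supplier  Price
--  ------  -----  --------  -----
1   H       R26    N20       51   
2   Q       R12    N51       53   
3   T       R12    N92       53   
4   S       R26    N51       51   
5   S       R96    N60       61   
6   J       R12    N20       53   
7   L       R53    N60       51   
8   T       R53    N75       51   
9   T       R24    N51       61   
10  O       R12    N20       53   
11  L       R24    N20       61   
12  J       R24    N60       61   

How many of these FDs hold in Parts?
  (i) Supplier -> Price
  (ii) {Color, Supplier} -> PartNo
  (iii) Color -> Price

(i) Supplier -> Price: Supplier=N20: rows 1, 6, 10, 11 → Price takes values {51, 53, 61} — violation; Supplier=N51: rows 2, 4, 9 → Price takes values {53, 51, 61} — violation; Supplier=N60: rows 5, 7, 12 → Price takes values {61, 51} — violation — fails.
(ii) {Color, Supplier} -> PartNo: (Color=R12, Supplier=N20): rows 6, 10 → PartNo takes values {J, O} — violation — fails.
(iii) Color -> Price: every LHS value maps to a single RHS value — holds.
1 of the 3 dependencies holds.

1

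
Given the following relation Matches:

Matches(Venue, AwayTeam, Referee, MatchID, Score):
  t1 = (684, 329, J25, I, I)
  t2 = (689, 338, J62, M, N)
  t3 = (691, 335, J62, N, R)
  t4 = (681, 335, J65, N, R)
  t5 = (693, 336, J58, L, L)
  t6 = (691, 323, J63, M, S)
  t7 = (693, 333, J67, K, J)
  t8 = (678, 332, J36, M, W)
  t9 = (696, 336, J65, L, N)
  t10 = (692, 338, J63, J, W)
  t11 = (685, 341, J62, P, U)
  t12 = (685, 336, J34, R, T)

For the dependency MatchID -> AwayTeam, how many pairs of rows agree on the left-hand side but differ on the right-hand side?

3

MatchID=M: violating pairs (2,6), (2,8), (6,8) — 3 pairs.
MatchID=N: all 2 rows agree on AwayTeam — 0 pairs.
MatchID=L: all 2 rows agree on AwayTeam — 0 pairs.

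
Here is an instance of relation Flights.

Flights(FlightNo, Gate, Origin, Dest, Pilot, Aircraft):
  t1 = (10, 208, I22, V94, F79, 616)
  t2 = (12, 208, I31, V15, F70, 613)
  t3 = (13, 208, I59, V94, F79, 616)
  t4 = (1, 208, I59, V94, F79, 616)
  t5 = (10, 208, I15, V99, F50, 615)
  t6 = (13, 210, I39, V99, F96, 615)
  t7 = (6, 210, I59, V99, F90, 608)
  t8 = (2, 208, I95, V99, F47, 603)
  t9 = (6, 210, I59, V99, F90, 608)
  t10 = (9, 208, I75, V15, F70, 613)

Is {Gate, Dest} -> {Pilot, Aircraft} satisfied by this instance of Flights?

No

(Gate=208, Dest=V94): rows 1, 3, 4 → {Pilot,Aircraft} = (F79, 616), (F79, 616), (F79, 616) ✓
(Gate=208, Dest=V15): rows 2, 10 → {Pilot,Aircraft} = (F70, 613), (F70, 613) ✓
(Gate=208, Dest=V99): rows 5, 8 → {Pilot,Aircraft} takes values {(F50, 615), (F47, 603)} — violation
(Gate=210, Dest=V99): rows 6, 7, 9 → {Pilot,Aircraft} takes values {(F96, 615), (F90, 608)} — violation
Two rows agree on {Gate, Dest} but differ on {Pilot, Aircraft}, so {Gate, Dest} -> {Pilot, Aircraft} does not hold.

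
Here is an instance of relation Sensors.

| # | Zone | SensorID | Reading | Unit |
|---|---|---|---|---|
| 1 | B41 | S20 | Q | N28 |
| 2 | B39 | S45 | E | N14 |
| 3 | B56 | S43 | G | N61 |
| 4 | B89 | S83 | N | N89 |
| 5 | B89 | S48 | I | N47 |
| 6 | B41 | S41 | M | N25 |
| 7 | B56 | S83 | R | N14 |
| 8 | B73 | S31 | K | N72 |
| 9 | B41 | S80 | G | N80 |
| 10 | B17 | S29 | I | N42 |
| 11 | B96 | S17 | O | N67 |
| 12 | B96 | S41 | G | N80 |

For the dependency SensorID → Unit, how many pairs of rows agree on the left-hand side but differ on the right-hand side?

SensorID=S83: violating pairs (4,7) — 1 pair.
SensorID=S41: violating pairs (6,12) — 1 pair.

2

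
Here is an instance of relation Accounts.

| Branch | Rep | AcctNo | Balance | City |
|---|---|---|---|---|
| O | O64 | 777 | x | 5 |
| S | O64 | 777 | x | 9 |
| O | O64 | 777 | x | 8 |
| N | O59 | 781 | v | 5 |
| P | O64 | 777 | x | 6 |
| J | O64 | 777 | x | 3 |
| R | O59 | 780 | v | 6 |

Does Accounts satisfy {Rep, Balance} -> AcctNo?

No

(Rep=O64, Balance=x): 5 rows → AcctNo = 777, 777, 777, 777, 777 ✓
(Rep=O59, Balance=v): 2 rows → AcctNo takes values {781, 780} — violation
Two rows agree on {Rep, Balance} but differ on AcctNo, so {Rep, Balance} -> AcctNo does not hold.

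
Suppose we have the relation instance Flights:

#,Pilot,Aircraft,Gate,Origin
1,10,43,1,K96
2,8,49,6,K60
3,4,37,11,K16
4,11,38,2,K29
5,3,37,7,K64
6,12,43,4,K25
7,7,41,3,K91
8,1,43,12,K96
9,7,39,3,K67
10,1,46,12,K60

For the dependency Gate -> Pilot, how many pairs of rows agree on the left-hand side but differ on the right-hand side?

0

Gate=3: all 2 rows agree on Pilot — 0 pairs.
Gate=12: all 2 rows agree on Pilot — 0 pairs.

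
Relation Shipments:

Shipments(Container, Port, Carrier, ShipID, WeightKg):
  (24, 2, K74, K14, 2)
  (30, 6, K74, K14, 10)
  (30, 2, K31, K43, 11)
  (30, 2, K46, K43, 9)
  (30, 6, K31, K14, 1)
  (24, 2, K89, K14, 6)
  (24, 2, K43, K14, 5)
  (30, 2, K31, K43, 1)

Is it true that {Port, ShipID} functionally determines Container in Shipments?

Yes

(Port=2, ShipID=K14): 3 rows → Container = 24, 24, 24 ✓
(Port=6, ShipID=K14): 2 rows → Container = 30, 30 ✓
(Port=2, ShipID=K43): 3 rows → Container = 30, 30, 30 ✓
Every {Port, ShipID} value is associated with a single Container value, so {Port, ShipID} → Container holds.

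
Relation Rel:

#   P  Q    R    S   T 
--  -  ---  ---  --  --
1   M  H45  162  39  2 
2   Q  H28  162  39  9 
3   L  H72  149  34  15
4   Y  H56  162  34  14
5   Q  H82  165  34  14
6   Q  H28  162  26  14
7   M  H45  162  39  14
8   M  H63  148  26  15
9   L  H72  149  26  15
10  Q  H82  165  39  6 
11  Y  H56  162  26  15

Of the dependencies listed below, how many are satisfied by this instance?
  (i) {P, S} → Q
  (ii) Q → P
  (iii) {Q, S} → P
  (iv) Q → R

(i) {P, S} → Q: (P=Q, S=39): rows 2, 10 → Q takes values {H28, H82} — violation — fails.
(ii) Q → P: every LHS value maps to a single RHS value — holds.
(iii) {Q, S} → P: every LHS value maps to a single RHS value — holds.
(iv) Q → R: every LHS value maps to a single RHS value — holds.
3 of the 4 dependencies hold.

3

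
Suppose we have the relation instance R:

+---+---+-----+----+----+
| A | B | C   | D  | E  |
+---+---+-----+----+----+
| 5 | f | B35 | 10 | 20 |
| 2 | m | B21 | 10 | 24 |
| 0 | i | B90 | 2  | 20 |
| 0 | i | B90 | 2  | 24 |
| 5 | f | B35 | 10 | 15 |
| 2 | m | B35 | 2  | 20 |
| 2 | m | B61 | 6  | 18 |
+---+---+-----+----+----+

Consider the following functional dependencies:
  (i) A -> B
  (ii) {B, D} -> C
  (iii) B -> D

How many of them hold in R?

(i) A -> B: every LHS value maps to a single RHS value — holds.
(ii) {B, D} -> C: every LHS value maps to a single RHS value — holds.
(iii) B -> D: B=m: 3 rows → D takes values {10, 2, 6} — violation — fails.
2 of the 3 dependencies hold.

2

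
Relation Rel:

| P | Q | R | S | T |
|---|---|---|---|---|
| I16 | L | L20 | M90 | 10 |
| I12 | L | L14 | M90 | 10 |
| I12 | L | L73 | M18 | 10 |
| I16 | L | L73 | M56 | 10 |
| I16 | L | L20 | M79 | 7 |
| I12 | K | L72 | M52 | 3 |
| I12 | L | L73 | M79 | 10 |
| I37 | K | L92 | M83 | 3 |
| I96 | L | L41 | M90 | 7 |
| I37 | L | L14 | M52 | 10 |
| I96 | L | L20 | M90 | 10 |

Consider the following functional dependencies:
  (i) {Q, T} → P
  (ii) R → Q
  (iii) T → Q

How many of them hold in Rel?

2

(i) {Q, T} → P: (Q=L, T=10): 7 rows → P takes values {I16, I12, I37, I96} — violation; (Q=L, T=7): 2 rows → P takes values {I16, I96} — violation; (Q=K, T=3): 2 rows → P takes values {I12, I37} — violation — fails.
(ii) R → Q: every LHS value maps to a single RHS value — holds.
(iii) T → Q: every LHS value maps to a single RHS value — holds.
2 of the 3 dependencies hold.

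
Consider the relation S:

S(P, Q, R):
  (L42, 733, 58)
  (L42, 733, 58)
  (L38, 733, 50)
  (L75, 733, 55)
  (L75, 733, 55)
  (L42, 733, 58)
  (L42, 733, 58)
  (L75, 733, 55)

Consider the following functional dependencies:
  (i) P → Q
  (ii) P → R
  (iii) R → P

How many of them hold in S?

(i) P → Q: every LHS value maps to a single RHS value — holds.
(ii) P → R: every LHS value maps to a single RHS value — holds.
(iii) R → P: every LHS value maps to a single RHS value — holds.
3 of the 3 dependencies hold.

3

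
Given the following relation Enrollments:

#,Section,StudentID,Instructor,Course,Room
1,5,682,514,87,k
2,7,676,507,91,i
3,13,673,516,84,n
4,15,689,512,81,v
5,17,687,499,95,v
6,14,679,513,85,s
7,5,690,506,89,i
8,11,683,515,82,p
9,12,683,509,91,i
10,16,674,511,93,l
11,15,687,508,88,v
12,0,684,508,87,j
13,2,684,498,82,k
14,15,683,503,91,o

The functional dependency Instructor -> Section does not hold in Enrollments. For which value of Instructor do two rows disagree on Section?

Instructor=514: row 1 → Section = 5 ✓
Instructor=507: row 2 → Section = 7 ✓
Instructor=516: row 3 → Section = 13 ✓
Instructor=512: row 4 → Section = 15 ✓
Instructor=499: row 5 → Section = 17 ✓
Instructor=513: row 6 → Section = 14 ✓
Instructor=506: row 7 → Section = 5 ✓
Instructor=515: row 8 → Section = 11 ✓
Instructor=509: row 9 → Section = 12 ✓
Instructor=511: row 10 → Section = 16 ✓
Instructor=508: rows 11, 12 → Section takes values {15, 0} — violation
Instructor=498: row 13 → Section = 2 ✓
Instructor=503: row 14 → Section = 15 ✓
The only Instructor value with inconsistent Section is Instructor=508.

508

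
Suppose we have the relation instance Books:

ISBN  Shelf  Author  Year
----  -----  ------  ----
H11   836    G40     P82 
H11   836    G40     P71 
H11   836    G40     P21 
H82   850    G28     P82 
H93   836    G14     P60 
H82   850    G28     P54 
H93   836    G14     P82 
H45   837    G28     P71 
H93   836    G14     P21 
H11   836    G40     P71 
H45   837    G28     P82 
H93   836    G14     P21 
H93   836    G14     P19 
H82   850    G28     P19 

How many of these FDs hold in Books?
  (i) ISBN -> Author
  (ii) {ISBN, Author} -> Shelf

(i) ISBN -> Author: every LHS value maps to a single RHS value — holds.
(ii) {ISBN, Author} -> Shelf: every LHS value maps to a single RHS value — holds.
2 of the 2 dependencies hold.

2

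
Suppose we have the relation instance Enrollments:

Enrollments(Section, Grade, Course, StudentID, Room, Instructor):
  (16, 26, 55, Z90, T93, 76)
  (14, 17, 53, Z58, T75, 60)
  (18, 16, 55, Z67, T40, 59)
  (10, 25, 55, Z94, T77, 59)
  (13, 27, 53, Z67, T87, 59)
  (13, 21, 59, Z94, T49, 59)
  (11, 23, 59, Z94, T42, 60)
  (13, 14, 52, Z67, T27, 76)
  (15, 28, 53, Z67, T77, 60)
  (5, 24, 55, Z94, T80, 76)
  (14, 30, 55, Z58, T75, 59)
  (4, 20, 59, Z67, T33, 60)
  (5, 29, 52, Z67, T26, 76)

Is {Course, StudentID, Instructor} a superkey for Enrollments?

Two distinct rows share (Course=52, StudentID=Z67, Instructor=76), so {Course, StudentID, Instructor} does not determine every attribute — not a superkey.

No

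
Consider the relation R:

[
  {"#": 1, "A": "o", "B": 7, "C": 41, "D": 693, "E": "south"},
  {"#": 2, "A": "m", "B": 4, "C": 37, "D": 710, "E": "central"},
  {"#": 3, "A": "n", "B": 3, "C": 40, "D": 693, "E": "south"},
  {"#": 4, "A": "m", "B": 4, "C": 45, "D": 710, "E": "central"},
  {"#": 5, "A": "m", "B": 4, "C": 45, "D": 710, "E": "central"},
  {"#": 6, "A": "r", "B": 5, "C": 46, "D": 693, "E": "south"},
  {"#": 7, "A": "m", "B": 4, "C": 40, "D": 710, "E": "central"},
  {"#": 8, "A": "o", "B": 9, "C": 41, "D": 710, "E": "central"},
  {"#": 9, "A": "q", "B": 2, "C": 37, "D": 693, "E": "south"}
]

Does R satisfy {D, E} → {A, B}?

(D=693, E=south): rows 1, 3, 6, 9 → {A,B} takes values {(o, 7), (n, 3), (r, 5), (q, 2)} — violation
(D=710, E=central): rows 2, 4, 5, 7, 8 → {A,B} takes values {(m, 4), (o, 9)} — violation
Two rows agree on {D, E} but differ on {A, B}, so {D, E} → {A, B} does not hold.

No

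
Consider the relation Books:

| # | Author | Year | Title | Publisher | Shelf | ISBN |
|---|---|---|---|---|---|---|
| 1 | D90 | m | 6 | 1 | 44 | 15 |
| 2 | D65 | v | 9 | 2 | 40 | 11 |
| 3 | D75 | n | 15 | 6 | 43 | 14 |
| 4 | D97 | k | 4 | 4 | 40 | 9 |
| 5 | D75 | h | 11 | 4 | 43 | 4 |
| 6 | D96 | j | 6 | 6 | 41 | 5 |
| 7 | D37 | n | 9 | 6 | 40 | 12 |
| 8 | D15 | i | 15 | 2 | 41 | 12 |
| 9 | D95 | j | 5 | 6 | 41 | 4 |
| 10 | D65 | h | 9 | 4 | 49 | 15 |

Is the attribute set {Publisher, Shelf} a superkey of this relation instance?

No

Rows 6 and 9 have the same {Publisher, Shelf} value (Publisher=6, Shelf=41) but are distinct tuples, so {Publisher, Shelf} does not determine every attribute — not a superkey.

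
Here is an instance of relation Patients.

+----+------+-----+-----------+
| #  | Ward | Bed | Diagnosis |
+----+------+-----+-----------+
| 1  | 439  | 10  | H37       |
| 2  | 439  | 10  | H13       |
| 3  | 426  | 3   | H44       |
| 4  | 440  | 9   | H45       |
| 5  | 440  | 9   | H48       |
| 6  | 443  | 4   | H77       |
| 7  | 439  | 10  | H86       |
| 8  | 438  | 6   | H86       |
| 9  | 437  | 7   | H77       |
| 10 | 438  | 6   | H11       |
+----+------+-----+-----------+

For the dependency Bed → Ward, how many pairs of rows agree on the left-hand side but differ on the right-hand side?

0

Bed=10: all 3 rows agree on Ward — 0 pairs.
Bed=9: all 2 rows agree on Ward — 0 pairs.
Bed=6: all 2 rows agree on Ward — 0 pairs.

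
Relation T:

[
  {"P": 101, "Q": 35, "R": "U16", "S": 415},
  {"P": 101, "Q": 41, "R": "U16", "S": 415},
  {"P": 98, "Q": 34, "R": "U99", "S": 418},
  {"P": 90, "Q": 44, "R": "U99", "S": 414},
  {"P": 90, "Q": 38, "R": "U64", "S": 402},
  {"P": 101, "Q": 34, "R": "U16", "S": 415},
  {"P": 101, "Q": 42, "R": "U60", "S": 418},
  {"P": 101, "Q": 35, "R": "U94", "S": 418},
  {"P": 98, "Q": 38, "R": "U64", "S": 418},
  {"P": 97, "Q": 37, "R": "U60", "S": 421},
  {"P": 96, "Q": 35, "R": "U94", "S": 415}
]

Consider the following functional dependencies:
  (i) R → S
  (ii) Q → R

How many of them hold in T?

0

(i) R → S: R=U99: 2 rows → S takes values {418, 414} — violation; R=U64: 2 rows → S takes values {402, 418} — violation; R=U60: 2 rows → S takes values {418, 421} — violation; R=U94: 2 rows → S takes values {418, 415} — violation — fails.
(ii) Q → R: Q=35: 3 rows → R takes values {U16, U94} — violation; Q=34: 2 rows → R takes values {U99, U16} — violation — fails.
None of the 2 dependencies hold.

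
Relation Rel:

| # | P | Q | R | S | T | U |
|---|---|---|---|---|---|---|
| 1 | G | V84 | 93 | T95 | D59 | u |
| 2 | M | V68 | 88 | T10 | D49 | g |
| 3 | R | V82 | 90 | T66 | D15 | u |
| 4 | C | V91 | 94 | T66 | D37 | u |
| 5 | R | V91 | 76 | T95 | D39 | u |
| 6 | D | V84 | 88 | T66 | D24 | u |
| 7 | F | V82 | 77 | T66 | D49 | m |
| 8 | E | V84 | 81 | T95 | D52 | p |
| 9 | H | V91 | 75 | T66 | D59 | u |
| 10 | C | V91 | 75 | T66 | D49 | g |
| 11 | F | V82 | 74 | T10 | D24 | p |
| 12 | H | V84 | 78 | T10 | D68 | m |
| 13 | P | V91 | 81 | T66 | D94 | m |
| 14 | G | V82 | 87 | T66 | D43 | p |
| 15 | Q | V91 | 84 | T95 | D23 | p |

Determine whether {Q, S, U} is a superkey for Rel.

Rows 4 and 9 have the same {Q, S, U} value (Q=V91, S=T66, U=u) but are distinct tuples, so {Q, S, U} does not determine every attribute — not a superkey.

No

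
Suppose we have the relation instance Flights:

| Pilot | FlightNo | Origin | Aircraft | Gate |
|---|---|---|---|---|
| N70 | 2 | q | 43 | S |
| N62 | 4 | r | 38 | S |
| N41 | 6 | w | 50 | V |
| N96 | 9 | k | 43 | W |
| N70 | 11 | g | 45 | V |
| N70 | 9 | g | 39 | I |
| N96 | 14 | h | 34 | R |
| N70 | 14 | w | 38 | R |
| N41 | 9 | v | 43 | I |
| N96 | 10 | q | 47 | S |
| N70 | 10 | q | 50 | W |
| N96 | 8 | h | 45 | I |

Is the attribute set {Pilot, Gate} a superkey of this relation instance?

All 12 rows have distinct {Pilot, Gate} values, so {Pilot, Gate} → (all attributes) holds and {Pilot, Gate} is a superkey.

Yes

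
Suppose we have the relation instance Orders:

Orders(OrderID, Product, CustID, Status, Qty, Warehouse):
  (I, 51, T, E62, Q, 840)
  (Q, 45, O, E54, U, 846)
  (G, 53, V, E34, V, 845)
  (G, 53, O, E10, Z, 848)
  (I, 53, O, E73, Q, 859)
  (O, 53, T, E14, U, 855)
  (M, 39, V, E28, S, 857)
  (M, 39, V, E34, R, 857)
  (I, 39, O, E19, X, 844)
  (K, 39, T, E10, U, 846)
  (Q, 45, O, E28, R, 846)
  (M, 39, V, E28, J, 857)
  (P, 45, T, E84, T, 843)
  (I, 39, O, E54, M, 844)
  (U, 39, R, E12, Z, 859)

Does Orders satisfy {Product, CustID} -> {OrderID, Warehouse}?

No

(Product=51, CustID=T): 1 row → {OrderID,Warehouse} = (I, 840) ✓
(Product=45, CustID=O): 2 rows → {OrderID,Warehouse} = (Q, 846), (Q, 846) ✓
(Product=53, CustID=V): 1 row → {OrderID,Warehouse} = (G, 845) ✓
(Product=53, CustID=O): 2 rows → {OrderID,Warehouse} takes values {(G, 848), (I, 859)} — violation
(Product=53, CustID=T): 1 row → {OrderID,Warehouse} = (O, 855) ✓
(Product=39, CustID=V): 3 rows → {OrderID,Warehouse} = (M, 857), (M, 857), (M, 857) ✓
(Product=39, CustID=O): 2 rows → {OrderID,Warehouse} = (I, 844), (I, 844) ✓
(Product=39, CustID=T): 1 row → {OrderID,Warehouse} = (K, 846) ✓
(Product=45, CustID=T): 1 row → {OrderID,Warehouse} = (P, 843) ✓
(Product=39, CustID=R): 1 row → {OrderID,Warehouse} = (U, 859) ✓
Two rows agree on {Product, CustID} but differ on {OrderID, Warehouse}, so {Product, CustID} -> {OrderID, Warehouse} does not hold.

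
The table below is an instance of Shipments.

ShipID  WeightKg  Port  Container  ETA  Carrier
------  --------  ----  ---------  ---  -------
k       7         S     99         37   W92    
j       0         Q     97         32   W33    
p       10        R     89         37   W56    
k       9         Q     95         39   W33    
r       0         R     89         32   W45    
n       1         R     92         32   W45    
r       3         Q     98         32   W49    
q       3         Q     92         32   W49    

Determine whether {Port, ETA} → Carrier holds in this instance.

(Port=S, ETA=37): 1 row → Carrier = W92 ✓
(Port=Q, ETA=32): 3 rows → Carrier takes values {W33, W49} — violation
(Port=R, ETA=37): 1 row → Carrier = W56 ✓
(Port=Q, ETA=39): 1 row → Carrier = W33 ✓
(Port=R, ETA=32): 2 rows → Carrier = W45, W45 ✓
Two rows agree on {Port, ETA} but differ on Carrier, so {Port, ETA} → Carrier does not hold.

No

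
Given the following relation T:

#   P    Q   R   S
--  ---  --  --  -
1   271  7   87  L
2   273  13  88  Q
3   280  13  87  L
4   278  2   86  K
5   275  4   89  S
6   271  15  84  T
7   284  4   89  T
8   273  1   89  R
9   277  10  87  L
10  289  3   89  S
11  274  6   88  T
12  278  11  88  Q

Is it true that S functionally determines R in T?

S=L: rows 1, 3, 9 → R = 87, 87, 87 ✓
S=Q: rows 2, 12 → R = 88, 88 ✓
S=K: row 4 → R = 86 ✓
S=S: rows 5, 10 → R = 89, 89 ✓
S=T: rows 6, 7, 11 → R takes values {84, 89, 88} — violation
S=R: row 8 → R = 89 ✓
Two rows agree on S but differ on R, so S -> R does not hold.

No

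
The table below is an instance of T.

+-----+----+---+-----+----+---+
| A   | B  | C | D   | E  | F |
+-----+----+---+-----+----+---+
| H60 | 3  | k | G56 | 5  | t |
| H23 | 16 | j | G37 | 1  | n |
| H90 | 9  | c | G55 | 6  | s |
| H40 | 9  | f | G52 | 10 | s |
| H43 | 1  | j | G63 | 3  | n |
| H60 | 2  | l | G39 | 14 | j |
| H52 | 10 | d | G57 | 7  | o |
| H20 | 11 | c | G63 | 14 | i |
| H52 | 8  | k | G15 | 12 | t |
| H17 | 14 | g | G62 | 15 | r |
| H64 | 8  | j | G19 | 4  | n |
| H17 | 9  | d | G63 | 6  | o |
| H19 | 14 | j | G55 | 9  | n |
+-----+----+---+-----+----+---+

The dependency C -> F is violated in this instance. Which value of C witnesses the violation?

C=k: 2 rows → F = t, t ✓
C=j: 4 rows → F = n, n, n, n ✓
C=c: 2 rows → F takes values {s, i} — violation
C=f: 1 row → F = s ✓
C=l: 1 row → F = j ✓
C=d: 2 rows → F = o, o ✓
C=g: 1 row → F = r ✓
The only C value with inconsistent F is C=c.

c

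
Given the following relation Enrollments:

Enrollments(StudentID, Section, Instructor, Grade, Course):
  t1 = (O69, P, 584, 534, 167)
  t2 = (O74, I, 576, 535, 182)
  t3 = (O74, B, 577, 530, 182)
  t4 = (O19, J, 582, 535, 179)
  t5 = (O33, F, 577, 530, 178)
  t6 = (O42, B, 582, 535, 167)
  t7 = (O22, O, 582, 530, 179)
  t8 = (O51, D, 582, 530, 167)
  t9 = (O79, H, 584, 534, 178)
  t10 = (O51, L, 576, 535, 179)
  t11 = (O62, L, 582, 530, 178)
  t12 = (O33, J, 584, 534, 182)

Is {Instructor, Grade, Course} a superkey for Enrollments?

All 12 rows have distinct {Instructor, Grade, Course} values, so {Instructor, Grade, Course} → (all attributes) holds and {Instructor, Grade, Course} is a superkey.

Yes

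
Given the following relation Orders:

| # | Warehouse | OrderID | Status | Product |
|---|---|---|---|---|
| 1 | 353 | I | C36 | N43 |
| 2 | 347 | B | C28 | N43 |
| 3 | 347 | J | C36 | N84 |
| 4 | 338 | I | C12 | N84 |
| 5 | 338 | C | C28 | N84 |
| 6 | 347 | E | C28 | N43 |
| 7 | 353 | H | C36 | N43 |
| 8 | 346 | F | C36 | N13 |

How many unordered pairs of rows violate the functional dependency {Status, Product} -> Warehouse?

(Status=C36, Product=N43): all 2 rows agree on Warehouse — 0 pairs.
(Status=C28, Product=N43): all 2 rows agree on Warehouse — 0 pairs.

0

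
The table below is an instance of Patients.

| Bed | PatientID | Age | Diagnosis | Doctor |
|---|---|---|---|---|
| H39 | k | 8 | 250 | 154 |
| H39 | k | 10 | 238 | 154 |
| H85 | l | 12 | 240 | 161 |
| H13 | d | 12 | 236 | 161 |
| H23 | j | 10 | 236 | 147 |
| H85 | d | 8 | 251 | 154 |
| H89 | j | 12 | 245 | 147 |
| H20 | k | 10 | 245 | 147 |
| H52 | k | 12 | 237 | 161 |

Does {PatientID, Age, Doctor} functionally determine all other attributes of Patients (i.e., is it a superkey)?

All 9 rows have distinct {PatientID, Age, Doctor} values, so {PatientID, Age, Doctor} → (all attributes) holds and {PatientID, Age, Doctor} is a superkey.

Yes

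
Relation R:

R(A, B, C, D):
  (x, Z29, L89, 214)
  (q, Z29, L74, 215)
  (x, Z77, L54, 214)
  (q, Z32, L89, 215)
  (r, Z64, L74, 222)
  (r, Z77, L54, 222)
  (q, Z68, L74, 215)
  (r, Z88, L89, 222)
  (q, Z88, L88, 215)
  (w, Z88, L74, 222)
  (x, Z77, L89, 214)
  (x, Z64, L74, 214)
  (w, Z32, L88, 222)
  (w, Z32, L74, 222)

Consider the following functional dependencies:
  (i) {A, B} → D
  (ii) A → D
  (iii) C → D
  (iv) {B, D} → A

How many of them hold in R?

2

(i) {A, B} → D: every LHS value maps to a single RHS value — holds.
(ii) A → D: every LHS value maps to a single RHS value — holds.
(iii) C → D: C=L89: 4 rows → D takes values {214, 215, 222} — violation; C=L74: 6 rows → D takes values {215, 222, 214} — violation; C=L54: 2 rows → D takes values {214, 222} — violation; C=L88: 2 rows → D takes values {215, 222} — violation — fails.
(iv) {B, D} → A: (B=Z88, D=222): 2 rows → A takes values {r, w} — violation — fails.
2 of the 4 dependencies hold.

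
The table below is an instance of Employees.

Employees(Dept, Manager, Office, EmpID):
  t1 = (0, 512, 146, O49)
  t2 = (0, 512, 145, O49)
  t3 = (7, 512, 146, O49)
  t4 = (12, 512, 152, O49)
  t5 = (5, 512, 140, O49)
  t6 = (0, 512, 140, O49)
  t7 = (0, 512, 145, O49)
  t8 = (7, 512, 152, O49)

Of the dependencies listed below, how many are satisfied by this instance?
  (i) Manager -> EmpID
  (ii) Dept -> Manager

(i) Manager -> EmpID: every LHS value maps to a single RHS value — holds.
(ii) Dept -> Manager: every LHS value maps to a single RHS value — holds.
2 of the 2 dependencies hold.

2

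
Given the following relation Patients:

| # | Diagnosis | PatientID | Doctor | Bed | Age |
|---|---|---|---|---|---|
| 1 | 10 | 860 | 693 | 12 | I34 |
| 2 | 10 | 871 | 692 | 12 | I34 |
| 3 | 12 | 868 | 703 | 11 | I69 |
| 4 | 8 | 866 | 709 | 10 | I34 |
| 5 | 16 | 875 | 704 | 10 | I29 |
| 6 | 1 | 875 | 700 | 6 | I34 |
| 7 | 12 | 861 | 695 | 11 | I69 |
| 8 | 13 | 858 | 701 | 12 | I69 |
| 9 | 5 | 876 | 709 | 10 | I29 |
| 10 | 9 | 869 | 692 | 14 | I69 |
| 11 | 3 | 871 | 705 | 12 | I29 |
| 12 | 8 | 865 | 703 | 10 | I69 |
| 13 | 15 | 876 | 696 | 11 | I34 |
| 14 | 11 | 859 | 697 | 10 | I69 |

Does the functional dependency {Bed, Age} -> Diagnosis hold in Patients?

No

(Bed=12, Age=I34): rows 1, 2 → Diagnosis = 10, 10 ✓
(Bed=11, Age=I69): rows 3, 7 → Diagnosis = 12, 12 ✓
(Bed=10, Age=I34): row 4 → Diagnosis = 8 ✓
(Bed=10, Age=I29): rows 5, 9 → Diagnosis takes values {16, 5} — violation
(Bed=6, Age=I34): row 6 → Diagnosis = 1 ✓
(Bed=12, Age=I69): row 8 → Diagnosis = 13 ✓
(Bed=14, Age=I69): row 10 → Diagnosis = 9 ✓
(Bed=12, Age=I29): row 11 → Diagnosis = 3 ✓
(Bed=10, Age=I69): rows 12, 14 → Diagnosis takes values {8, 11} — violation
(Bed=11, Age=I34): row 13 → Diagnosis = 15 ✓
Two rows agree on {Bed, Age} but differ on Diagnosis, so {Bed, Age} -> Diagnosis does not hold.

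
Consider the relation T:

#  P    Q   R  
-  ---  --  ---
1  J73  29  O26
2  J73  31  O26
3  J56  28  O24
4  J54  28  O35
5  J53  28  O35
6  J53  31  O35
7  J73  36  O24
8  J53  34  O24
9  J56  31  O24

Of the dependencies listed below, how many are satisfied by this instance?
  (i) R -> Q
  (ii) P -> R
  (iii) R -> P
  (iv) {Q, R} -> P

(i) R -> Q: R=O26: rows 1, 2 → Q takes values {29, 31} — violation; R=O24: rows 3, 7, 8, 9 → Q takes values {28, 36, 34, 31} — violation; R=O35: rows 4, 5, 6 → Q takes values {28, 31} — violation — fails.
(ii) P -> R: P=J73: rows 1, 2, 7 → R takes values {O26, O24} — violation; P=J53: rows 5, 6, 8 → R takes values {O35, O24} — violation — fails.
(iii) R -> P: R=O24: rows 3, 7, 8, 9 → P takes values {J56, J73, J53} — violation; R=O35: rows 4, 5, 6 → P takes values {J54, J53} — violation — fails.
(iv) {Q, R} -> P: (Q=28, R=O35): rows 4, 5 → P takes values {J54, J53} — violation — fails.
None of the 4 dependencies hold.

0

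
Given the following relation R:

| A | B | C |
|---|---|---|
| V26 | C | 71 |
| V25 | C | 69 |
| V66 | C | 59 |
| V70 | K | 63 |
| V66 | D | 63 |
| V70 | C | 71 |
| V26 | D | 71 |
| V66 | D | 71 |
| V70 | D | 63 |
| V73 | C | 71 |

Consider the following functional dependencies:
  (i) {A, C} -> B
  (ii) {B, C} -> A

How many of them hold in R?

0

(i) {A, C} -> B: (A=V26, C=71): 2 rows → B takes values {C, D} — violation; (A=V70, C=63): 2 rows → B takes values {K, D} — violation — fails.
(ii) {B, C} -> A: (B=C, C=71): 3 rows → A takes values {V26, V70, V73} — violation; (B=D, C=63): 2 rows → A takes values {V66, V70} — violation; (B=D, C=71): 2 rows → A takes values {V26, V66} — violation — fails.
None of the 2 dependencies hold.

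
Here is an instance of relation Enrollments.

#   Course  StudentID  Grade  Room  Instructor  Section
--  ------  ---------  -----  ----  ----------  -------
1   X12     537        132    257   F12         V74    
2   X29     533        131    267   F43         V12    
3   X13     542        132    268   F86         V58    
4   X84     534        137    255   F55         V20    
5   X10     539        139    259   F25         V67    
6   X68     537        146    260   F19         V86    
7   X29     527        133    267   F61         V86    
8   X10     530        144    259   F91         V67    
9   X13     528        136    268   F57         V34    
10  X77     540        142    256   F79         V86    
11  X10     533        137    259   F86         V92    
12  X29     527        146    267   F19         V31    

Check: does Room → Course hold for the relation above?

Yes

Room=257: row 1 → Course = X12 ✓
Room=267: rows 2, 7, 12 → Course = X29, X29, X29 ✓
Room=268: rows 3, 9 → Course = X13, X13 ✓
Room=255: row 4 → Course = X84 ✓
Room=259: rows 5, 8, 11 → Course = X10, X10, X10 ✓
Room=260: row 6 → Course = X68 ✓
Room=256: row 10 → Course = X77 ✓
Every Room value is associated with a single Course value, so Room → Course holds.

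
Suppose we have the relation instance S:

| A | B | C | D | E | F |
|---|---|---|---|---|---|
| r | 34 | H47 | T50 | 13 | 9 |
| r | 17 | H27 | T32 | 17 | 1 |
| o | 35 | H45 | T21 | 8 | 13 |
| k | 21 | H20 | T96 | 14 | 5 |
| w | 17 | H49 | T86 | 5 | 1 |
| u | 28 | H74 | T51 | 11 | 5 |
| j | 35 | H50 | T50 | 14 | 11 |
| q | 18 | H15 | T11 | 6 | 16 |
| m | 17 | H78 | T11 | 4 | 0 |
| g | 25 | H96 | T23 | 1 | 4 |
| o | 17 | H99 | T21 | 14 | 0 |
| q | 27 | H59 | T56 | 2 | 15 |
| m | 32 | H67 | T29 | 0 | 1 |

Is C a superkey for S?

All 13 rows have distinct C values, so C → (all attributes) holds and C is a superkey.

Yes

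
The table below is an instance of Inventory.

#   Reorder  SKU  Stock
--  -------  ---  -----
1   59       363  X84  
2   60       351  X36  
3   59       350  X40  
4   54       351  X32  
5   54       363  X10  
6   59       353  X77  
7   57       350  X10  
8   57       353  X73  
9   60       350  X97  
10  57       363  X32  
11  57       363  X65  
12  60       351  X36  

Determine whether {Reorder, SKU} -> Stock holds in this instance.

(Reorder=59, SKU=363): row 1 → Stock = X84 ✓
(Reorder=60, SKU=351): rows 2, 12 → Stock = X36, X36 ✓
(Reorder=59, SKU=350): row 3 → Stock = X40 ✓
(Reorder=54, SKU=351): row 4 → Stock = X32 ✓
(Reorder=54, SKU=363): row 5 → Stock = X10 ✓
(Reorder=59, SKU=353): row 6 → Stock = X77 ✓
(Reorder=57, SKU=350): row 7 → Stock = X10 ✓
(Reorder=57, SKU=353): row 8 → Stock = X73 ✓
(Reorder=60, SKU=350): row 9 → Stock = X97 ✓
(Reorder=57, SKU=363): rows 10, 11 → Stock takes values {X32, X65} — violation
Two rows agree on {Reorder, SKU} but differ on Stock, so {Reorder, SKU} -> Stock does not hold.

No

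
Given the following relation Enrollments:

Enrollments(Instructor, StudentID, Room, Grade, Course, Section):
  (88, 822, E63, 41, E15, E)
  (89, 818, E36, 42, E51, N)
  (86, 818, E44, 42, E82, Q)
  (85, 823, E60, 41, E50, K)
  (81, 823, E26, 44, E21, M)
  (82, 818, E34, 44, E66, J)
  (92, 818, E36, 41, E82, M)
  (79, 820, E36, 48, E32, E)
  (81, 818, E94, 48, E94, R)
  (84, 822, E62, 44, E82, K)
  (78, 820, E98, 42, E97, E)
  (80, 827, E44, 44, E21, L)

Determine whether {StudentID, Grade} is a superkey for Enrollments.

Two distinct rows share (StudentID=818, Grade=42), so {StudentID, Grade} does not determine every attribute — not a superkey.

No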